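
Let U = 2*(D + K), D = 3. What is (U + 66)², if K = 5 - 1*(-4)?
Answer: 8100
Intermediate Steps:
K = 9 (K = 5 + 4 = 9)
U = 24 (U = 2*(3 + 9) = 2*12 = 24)
(U + 66)² = (24 + 66)² = 90² = 8100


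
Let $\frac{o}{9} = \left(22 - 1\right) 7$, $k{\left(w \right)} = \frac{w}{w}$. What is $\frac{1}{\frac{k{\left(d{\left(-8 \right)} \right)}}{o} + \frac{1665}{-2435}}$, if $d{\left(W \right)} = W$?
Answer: $- \frac{644301}{440072} \approx -1.4641$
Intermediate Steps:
$k{\left(w \right)} = 1$
$o = 1323$ ($o = 9 \left(22 - 1\right) 7 = 9 \cdot 21 \cdot 7 = 9 \cdot 147 = 1323$)
$\frac{1}{\frac{k{\left(d{\left(-8 \right)} \right)}}{o} + \frac{1665}{-2435}} = \frac{1}{1 \cdot \frac{1}{1323} + \frac{1665}{-2435}} = \frac{1}{1 \cdot \frac{1}{1323} + 1665 \left(- \frac{1}{2435}\right)} = \frac{1}{\frac{1}{1323} - \frac{333}{487}} = \frac{1}{- \frac{440072}{644301}} = - \frac{644301}{440072}$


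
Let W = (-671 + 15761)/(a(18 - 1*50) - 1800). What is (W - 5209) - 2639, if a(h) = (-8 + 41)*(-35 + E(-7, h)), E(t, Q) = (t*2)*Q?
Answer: -30939634/3943 ≈ -7846.7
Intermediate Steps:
E(t, Q) = 2*Q*t (E(t, Q) = (2*t)*Q = 2*Q*t)
a(h) = -1155 - 462*h (a(h) = (-8 + 41)*(-35 + 2*h*(-7)) = 33*(-35 - 14*h) = -1155 - 462*h)
W = 5030/3943 (W = (-671 + 15761)/((-1155 - 462*(18 - 1*50)) - 1800) = 15090/((-1155 - 462*(18 - 50)) - 1800) = 15090/((-1155 - 462*(-32)) - 1800) = 15090/((-1155 + 14784) - 1800) = 15090/(13629 - 1800) = 15090/11829 = 15090*(1/11829) = 5030/3943 ≈ 1.2757)
(W - 5209) - 2639 = (5030/3943 - 5209) - 2639 = -20534057/3943 - 2639 = -30939634/3943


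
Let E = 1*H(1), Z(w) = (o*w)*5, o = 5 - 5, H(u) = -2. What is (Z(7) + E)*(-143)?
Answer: 286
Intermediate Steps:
o = 0
Z(w) = 0 (Z(w) = (0*w)*5 = 0*5 = 0)
E = -2 (E = 1*(-2) = -2)
(Z(7) + E)*(-143) = (0 - 2)*(-143) = -2*(-143) = 286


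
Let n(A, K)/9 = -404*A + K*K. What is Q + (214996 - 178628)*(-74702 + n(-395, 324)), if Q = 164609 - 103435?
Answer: 83875652310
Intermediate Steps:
n(A, K) = -3636*A + 9*K² (n(A, K) = 9*(-404*A + K*K) = 9*(-404*A + K²) = 9*(K² - 404*A) = -3636*A + 9*K²)
Q = 61174
Q + (214996 - 178628)*(-74702 + n(-395, 324)) = 61174 + (214996 - 178628)*(-74702 + (-3636*(-395) + 9*324²)) = 61174 + 36368*(-74702 + (1436220 + 9*104976)) = 61174 + 36368*(-74702 + (1436220 + 944784)) = 61174 + 36368*(-74702 + 2381004) = 61174 + 36368*2306302 = 61174 + 83875591136 = 83875652310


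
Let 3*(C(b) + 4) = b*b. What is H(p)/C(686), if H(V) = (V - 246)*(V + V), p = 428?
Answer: 58422/58823 ≈ 0.99318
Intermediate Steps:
H(V) = 2*V*(-246 + V) (H(V) = (-246 + V)*(2*V) = 2*V*(-246 + V))
C(b) = -4 + b²/3 (C(b) = -4 + (b*b)/3 = -4 + b²/3)
H(p)/C(686) = (2*428*(-246 + 428))/(-4 + (⅓)*686²) = (2*428*182)/(-4 + (⅓)*470596) = 155792/(-4 + 470596/3) = 155792/(470584/3) = 155792*(3/470584) = 58422/58823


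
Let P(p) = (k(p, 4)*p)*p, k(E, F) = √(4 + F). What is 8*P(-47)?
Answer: 35344*√2 ≈ 49984.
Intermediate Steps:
P(p) = 2*√2*p² (P(p) = (√(4 + 4)*p)*p = (√8*p)*p = ((2*√2)*p)*p = (2*p*√2)*p = 2*√2*p²)
8*P(-47) = 8*(2*√2*(-47)²) = 8*(2*√2*2209) = 8*(4418*√2) = 35344*√2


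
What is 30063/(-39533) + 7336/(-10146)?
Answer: -297516643/200550909 ≈ -1.4835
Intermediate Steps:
30063/(-39533) + 7336/(-10146) = 30063*(-1/39533) + 7336*(-1/10146) = -30063/39533 - 3668/5073 = -297516643/200550909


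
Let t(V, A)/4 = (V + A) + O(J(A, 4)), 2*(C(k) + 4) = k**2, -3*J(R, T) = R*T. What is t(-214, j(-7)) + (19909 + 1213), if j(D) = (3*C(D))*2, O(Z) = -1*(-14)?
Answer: 20814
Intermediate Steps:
J(R, T) = -R*T/3
C(k) = -4 + k**2/2
O(Z) = 14
j(D) = -24 + 3*D**2 (j(D) = (3*(-4 + D**2/2))*2 = (-12 + 3*D**2/2)*2 = -24 + 3*D**2)
t(V, A) = 56 + 4*A + 4*V (t(V, A) = 4*((V + A) + 14) = 4*((A + V) + 14) = 4*(14 + A + V) = 56 + 4*A + 4*V)
t(-214, j(-7)) + (19909 + 1213) = (56 + 4*(-24 + 3*(-7)**2) + 4*(-214)) + (19909 + 1213) = (56 + 4*(-24 + 3*49) - 856) + 21122 = (56 + 4*(-24 + 147) - 856) + 21122 = (56 + 4*123 - 856) + 21122 = (56 + 492 - 856) + 21122 = -308 + 21122 = 20814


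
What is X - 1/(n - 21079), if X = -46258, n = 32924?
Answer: -547926011/11845 ≈ -46258.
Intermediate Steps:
X - 1/(n - 21079) = -46258 - 1/(32924 - 21079) = -46258 - 1/11845 = -547926011/11845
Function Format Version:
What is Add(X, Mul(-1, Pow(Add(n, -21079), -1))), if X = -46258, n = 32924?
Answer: Rational(-547926011, 11845) ≈ -46258.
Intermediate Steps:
Add(X, Mul(-1, Pow(Add(n, -21079), -1))) = Add(-46258, Mul(-1, Pow(Add(32924, -21079), -1))) = Add(-46258, Mul(-1, Pow(11845, -1))) = Add(-46258, Mul(-1, Rational(1, 11845))) = Add(-46258, Rational(-1, 11845)) = Rational(-547926011, 11845)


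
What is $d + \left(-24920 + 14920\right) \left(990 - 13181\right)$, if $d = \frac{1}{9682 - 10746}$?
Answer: $\frac{129712239999}{1064} \approx 1.2191 \cdot 10^{8}$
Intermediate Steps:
$d = - \frac{1}{1064}$ ($d = \frac{1}{-1064} = - \frac{1}{1064} \approx -0.00093985$)
$d + \left(-24920 + 14920\right) \left(990 - 13181\right) = - \frac{1}{1064} + \left(-24920 + 14920\right) \left(990 - 13181\right) = - \frac{1}{1064} - -121910000 = - \frac{1}{1064} + 121910000 = \frac{129712239999}{1064}$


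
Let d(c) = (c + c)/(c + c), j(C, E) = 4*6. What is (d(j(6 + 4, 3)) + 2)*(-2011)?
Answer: -6033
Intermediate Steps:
j(C, E) = 24
d(c) = 1 (d(c) = (2*c)/((2*c)) = (2*c)*(1/(2*c)) = 1)
(d(j(6 + 4, 3)) + 2)*(-2011) = (1 + 2)*(-2011) = 3*(-2011) = -6033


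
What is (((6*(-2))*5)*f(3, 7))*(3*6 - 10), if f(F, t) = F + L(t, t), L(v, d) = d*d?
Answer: -24960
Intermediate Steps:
L(v, d) = d**2
f(F, t) = F + t**2
(((6*(-2))*5)*f(3, 7))*(3*6 - 10) = (((6*(-2))*5)*(3 + 7**2))*(3*6 - 10) = ((-12*5)*(3 + 49))*(18 - 10) = -60*52*8 = -3120*8 = -24960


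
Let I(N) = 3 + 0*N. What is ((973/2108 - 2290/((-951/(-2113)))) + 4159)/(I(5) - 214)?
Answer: 1861621265/422993388 ≈ 4.4011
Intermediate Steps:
I(N) = 3 (I(N) = 3 + 0 = 3)
((973/2108 - 2290/((-951/(-2113)))) + 4159)/(I(5) - 214) = ((973/2108 - 2290/((-951/(-2113)))) + 4159)/(3 - 214) = ((973*(1/2108) - 2290/((-951*(-1/2113)))) + 4159)/(-211) = ((973/2108 - 2290/951/2113) + 4159)*(-1/211) = ((973/2108 - 2290*2113/951) + 4159)*(-1/211) = ((973/2108 - 4838770/951) + 4159)*(-1/211) = (-10199201837/2004708 + 4159)*(-1/211) = -1861621265/2004708*(-1/211) = 1861621265/422993388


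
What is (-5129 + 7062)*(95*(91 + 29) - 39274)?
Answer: -53880442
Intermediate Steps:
(-5129 + 7062)*(95*(91 + 29) - 39274) = 1933*(95*120 - 39274) = 1933*(11400 - 39274) = 1933*(-27874) = -53880442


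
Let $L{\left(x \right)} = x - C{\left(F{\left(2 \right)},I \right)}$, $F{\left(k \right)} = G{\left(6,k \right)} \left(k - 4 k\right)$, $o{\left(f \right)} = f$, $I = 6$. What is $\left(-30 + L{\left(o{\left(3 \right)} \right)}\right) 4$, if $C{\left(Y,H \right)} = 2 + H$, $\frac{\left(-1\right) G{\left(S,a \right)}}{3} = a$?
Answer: $-140$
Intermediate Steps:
$G{\left(S,a \right)} = - 3 a$
$F{\left(k \right)} = 9 k^{2}$ ($F{\left(k \right)} = - 3 k \left(k - 4 k\right) = - 3 k \left(- 3 k\right) = 9 k^{2}$)
$L{\left(x \right)} = -8 + x$ ($L{\left(x \right)} = x - \left(2 + 6\right) = x - 8 = -8 + x$)
$\left(-30 + L{\left(o{\left(3 \right)} \right)}\right) 4 = \left(-30 + \left(-8 + 3\right)\right) 4 = \left(-30 - 5\right) 4 = \left(-35\right) 4 = -140$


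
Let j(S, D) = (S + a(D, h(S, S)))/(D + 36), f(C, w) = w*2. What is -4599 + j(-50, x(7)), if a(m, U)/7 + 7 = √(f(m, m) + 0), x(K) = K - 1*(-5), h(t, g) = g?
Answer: -73617/16 + 7*√6/24 ≈ -4600.4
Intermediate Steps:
f(C, w) = 2*w
x(K) = 5 + K (x(K) = K + 5 = 5 + K)
a(m, U) = -49 + 7*√2*√m (a(m, U) = -49 + 7*√(2*m + 0) = -49 + 7*√(2*m) = -49 + 7*(√2*√m) = -49 + 7*√2*√m)
j(S, D) = (-49 + S + 7*√2*√D)/(36 + D) (j(S, D) = (S + (-49 + 7*√2*√D))/(D + 36) = (-49 + S + 7*√2*√D)/(36 + D))
-4599 + j(-50, x(7)) = -4599 + (-49 - 50 + 7*√2*√(5 + 7))/(36 + (5 + 7)) = -4599 + (-49 - 50 + 7*√2*√12)/(36 + 12) = -4599 + (-49 - 50 + 7*√2*(2*√3))/48 = -4599 + (-49 - 50 + 14*√6)/48 = -4599 + (-99 + 14*√6)/48 = -4599 + (-33/16 + 7*√6/24) = -73617/16 + 7*√6/24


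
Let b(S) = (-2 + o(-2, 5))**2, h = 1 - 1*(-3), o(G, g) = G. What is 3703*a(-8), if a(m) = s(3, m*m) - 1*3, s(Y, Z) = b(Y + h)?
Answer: 48139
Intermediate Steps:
h = 4 (h = 1 + 3 = 4)
b(S) = 16 (b(S) = (-2 - 2)**2 = (-4)**2 = 16)
s(Y, Z) = 16
a(m) = 13 (a(m) = 16 - 1*3 = 16 - 3 = 13)
3703*a(-8) = 3703*13 = 48139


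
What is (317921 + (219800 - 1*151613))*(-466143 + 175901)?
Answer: -112064758136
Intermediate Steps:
(317921 + (219800 - 1*151613))*(-466143 + 175901) = (317921 + (219800 - 151613))*(-290242) = (317921 + 68187)*(-290242) = 386108*(-290242) = -112064758136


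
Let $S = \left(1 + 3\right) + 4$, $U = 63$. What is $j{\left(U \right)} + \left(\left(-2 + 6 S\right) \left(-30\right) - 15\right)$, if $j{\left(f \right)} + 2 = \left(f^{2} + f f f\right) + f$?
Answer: $252682$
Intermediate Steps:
$S = 8$ ($S = 4 + 4 = 8$)
$j{\left(f \right)} = -2 + f + f^{2} + f^{3}$ ($j{\left(f \right)} = -2 + \left(\left(f^{2} + f f f\right) + f\right) = -2 + \left(\left(f^{2} + f^{2} f\right) + f\right) = -2 + \left(\left(f^{2} + f^{3}\right) + f\right) = -2 + \left(f + f^{2} + f^{3}\right) = -2 + f + f^{2} + f^{3}$)
$j{\left(U \right)} + \left(\left(-2 + 6 S\right) \left(-30\right) - 15\right) = \left(-2 + 63 + 63^{2} + 63^{3}\right) + \left(\left(-2 + 6 \cdot 8\right) \left(-30\right) - 15\right) = \left(-2 + 63 + 3969 + 250047\right) + \left(\left(-2 + 48\right) \left(-30\right) - 15\right) = 254077 + \left(46 \left(-30\right) - 15\right) = 254077 - 1395 = 252682$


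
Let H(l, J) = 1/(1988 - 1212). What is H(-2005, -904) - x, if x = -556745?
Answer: 432034121/776 ≈ 5.5675e+5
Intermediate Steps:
H(l, J) = 1/776
H(-2005, -904) - x = 1/776 - 1*(-556745) = 1/776 + 556745 = 432034121/776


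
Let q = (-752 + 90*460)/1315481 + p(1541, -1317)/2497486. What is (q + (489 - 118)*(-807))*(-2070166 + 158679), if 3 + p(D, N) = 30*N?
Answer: 1880210239056924334617449/3285395380766 ≈ 5.7229e+11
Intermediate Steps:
p(D, N) = -3 + 30*N
q = 49539210175/3285395380766 (q = (-752 + 90*460)/1315481 + (-3 + 30*(-1317))/2497486 = (-752 + 41400)*(1/1315481) + (-3 - 39510)*(1/2497486) = 40648*(1/1315481) - 39513*1/2497486 = 40648/1315481 - 39513/2497486 = 49539210175/3285395380766 ≈ 0.015079)
(q + (489 - 118)*(-807))*(-2070166 + 158679) = (49539210175/3285395380766 + (489 - 118)*(-807))*(-2070166 + 158679) = (49539210175/3285395380766 + 371*(-807))*(-1911487) = (49539210175/3285395380766 - 299397)*(-1911487) = -983637471275987927/3285395380766*(-1911487) = 1880210239056924334617449/3285395380766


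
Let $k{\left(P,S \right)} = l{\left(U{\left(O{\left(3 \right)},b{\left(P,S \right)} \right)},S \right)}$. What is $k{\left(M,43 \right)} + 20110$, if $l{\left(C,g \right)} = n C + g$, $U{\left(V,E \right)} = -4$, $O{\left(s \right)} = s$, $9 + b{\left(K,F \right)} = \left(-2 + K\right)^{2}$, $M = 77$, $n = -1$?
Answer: $20157$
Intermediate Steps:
$b{\left(K,F \right)} = -9 + \left(-2 + K\right)^{2}$
$l{\left(C,g \right)} = g - C$ ($l{\left(C,g \right)} = - C + g = g - C$)
$k{\left(P,S \right)} = 4 + S$ ($k{\left(P,S \right)} = S - -4 = S + 4 = 4 + S$)
$k{\left(M,43 \right)} + 20110 = \left(4 + 43\right) + 20110 = 47 + 20110 = 20157$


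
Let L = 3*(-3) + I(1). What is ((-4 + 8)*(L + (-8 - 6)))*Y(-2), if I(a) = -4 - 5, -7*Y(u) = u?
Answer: -256/7 ≈ -36.571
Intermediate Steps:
Y(u) = -u/7
I(a) = -9
L = -18 (L = 3*(-3) - 9 = -9 - 9 = -18)
((-4 + 8)*(L + (-8 - 6)))*Y(-2) = ((-4 + 8)*(-18 + (-8 - 6)))*(-⅐*(-2)) = (4*(-18 - 14))*(2/7) = (4*(-32))*(2/7) = -128*2/7 = -256/7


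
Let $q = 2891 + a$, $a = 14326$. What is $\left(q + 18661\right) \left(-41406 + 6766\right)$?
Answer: $-1242813920$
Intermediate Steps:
$q = 17217$ ($q = 2891 + 14326 = 17217$)
$\left(q + 18661\right) \left(-41406 + 6766\right) = \left(17217 + 18661\right) \left(-41406 + 6766\right) = 35878 \left(-34640\right) = -1242813920$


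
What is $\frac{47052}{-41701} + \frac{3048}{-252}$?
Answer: $- \frac{11580146}{875721} \approx -13.224$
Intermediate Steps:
$\frac{47052}{-41701} + \frac{3048}{-252} = 47052 \left(- \frac{1}{41701}\right) + 3048 \left(- \frac{1}{252}\right) = - \frac{47052}{41701} - \frac{254}{21} = - \frac{11580146}{875721}$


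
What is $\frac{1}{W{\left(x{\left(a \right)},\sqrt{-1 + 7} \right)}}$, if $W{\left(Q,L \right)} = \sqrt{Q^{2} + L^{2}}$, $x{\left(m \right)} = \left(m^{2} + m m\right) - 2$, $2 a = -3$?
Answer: $\frac{2}{7} \approx 0.28571$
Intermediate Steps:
$a = - \frac{3}{2}$ ($a = \frac{1}{2} \left(-3\right) = - \frac{3}{2} \approx -1.5$)
$x{\left(m \right)} = -2 + 2 m^{2}$ ($x{\left(m \right)} = \left(m^{2} + m^{2}\right) - 2 = 2 m^{2} - 2 = -2 + 2 m^{2}$)
$W{\left(Q,L \right)} = \sqrt{L^{2} + Q^{2}}$
$\frac{1}{W{\left(x{\left(a \right)},\sqrt{-1 + 7} \right)}} = \frac{1}{\sqrt{\left(\sqrt{-1 + 7}\right)^{2} + \left(-2 + 2 \left(- \frac{3}{2}\right)^{2}\right)^{2}}} = \frac{1}{\sqrt{\left(\sqrt{6}\right)^{2} + \left(-2 + 2 \cdot \frac{9}{4}\right)^{2}}} = \frac{1}{\sqrt{6 + \left(-2 + \frac{9}{2}\right)^{2}}} = \frac{1}{\sqrt{6 + \left(\frac{5}{2}\right)^{2}}} = \frac{1}{\sqrt{6 + \frac{25}{4}}} = \frac{1}{\sqrt{\frac{49}{4}}} = \frac{1}{\frac{7}{2}} = \frac{2}{7}$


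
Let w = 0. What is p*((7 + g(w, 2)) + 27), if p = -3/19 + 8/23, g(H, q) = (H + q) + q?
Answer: 166/23 ≈ 7.2174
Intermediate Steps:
g(H, q) = H + 2*q
p = 83/437 (p = -3*1/19 + 8*(1/23) = -3/19 + 8/23 = 83/437 ≈ 0.18993)
p*((7 + g(w, 2)) + 27) = 83*((7 + (0 + 2*2)) + 27)/437 = 83*((7 + (0 + 4)) + 27)/437 = 83*((7 + 4) + 27)/437 = 83*(11 + 27)/437 = (83/437)*38 = 166/23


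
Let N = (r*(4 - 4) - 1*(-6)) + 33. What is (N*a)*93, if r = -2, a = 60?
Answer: 217620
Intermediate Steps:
N = 39 (N = (-2*(4 - 4) - 1*(-6)) + 33 = (-2*0 + 6) + 33 = (0 + 6) + 33 = 6 + 33 = 39)
(N*a)*93 = (39*60)*93 = 2340*93 = 217620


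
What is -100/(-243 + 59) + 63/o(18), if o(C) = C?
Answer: 93/23 ≈ 4.0435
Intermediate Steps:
-100/(-243 + 59) + 63/o(18) = -100/(-243 + 59) + 63/18 = -100/(-184) + 63*(1/18) = -100*(-1/184) + 7/2 = 25/46 + 7/2 = 93/23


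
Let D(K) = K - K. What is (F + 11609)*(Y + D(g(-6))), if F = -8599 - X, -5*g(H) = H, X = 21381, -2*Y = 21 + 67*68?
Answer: 84084067/2 ≈ 4.2042e+7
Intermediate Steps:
Y = -4577/2 (Y = -(21 + 67*68)/2 = -(21 + 4556)/2 = -½*4577 = -4577/2 ≈ -2288.5)
g(H) = -H/5
D(K) = 0
F = -29980 (F = -8599 - 1*21381 = -8599 - 21381 = -29980)
(F + 11609)*(Y + D(g(-6))) = (-29980 + 11609)*(-4577/2 + 0) = -18371*(-4577/2) = 84084067/2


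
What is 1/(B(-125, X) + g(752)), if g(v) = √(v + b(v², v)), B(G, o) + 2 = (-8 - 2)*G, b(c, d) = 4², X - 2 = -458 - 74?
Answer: 13/16216 - √3/97296 ≈ 0.00078388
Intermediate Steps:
X = -530 (X = 2 + (-458 - 74) = 2 - 532 = -530)
b(c, d) = 16
B(G, o) = -2 - 10*G (B(G, o) = -2 + (-8 - 2)*G = -2 - 10*G)
g(v) = √(16 + v) (g(v) = √(v + 16) = √(16 + v))
1/(B(-125, X) + g(752)) = 1/((-2 - 10*(-125)) + √(16 + 752)) = 1/((-2 + 1250) + √768) = 1/(1248 + 16*√3)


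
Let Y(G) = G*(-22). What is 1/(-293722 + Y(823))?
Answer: -1/311828 ≈ -3.2069e-6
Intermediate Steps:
Y(G) = -22*G
1/(-293722 + Y(823)) = 1/(-293722 - 22*823) = 1/(-293722 - 18106) = 1/(-311828) = -1/311828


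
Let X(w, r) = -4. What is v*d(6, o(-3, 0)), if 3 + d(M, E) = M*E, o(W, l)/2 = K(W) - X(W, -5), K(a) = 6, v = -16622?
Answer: -1944774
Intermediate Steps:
o(W, l) = 20 (o(W, l) = 2*(6 - 1*(-4)) = 2*(6 + 4) = 2*10 = 20)
d(M, E) = -3 + E*M (d(M, E) = -3 + M*E = -3 + E*M)
v*d(6, o(-3, 0)) = -16622*(-3 + 20*6) = -16622*(-3 + 120) = -16622*117 = -1944774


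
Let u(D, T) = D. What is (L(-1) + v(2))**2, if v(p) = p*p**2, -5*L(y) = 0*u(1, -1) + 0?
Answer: 64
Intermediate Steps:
L(y) = 0 (L(y) = -(0*1 + 0)/5 = -(0 + 0)/5 = -1/5*0 = 0)
v(p) = p**3
(L(-1) + v(2))**2 = (0 + 2**3)**2 = (0 + 8)**2 = 8**2 = 64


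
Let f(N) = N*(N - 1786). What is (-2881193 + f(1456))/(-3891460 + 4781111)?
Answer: -480239/127093 ≈ -3.7786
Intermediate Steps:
f(N) = N*(-1786 + N)
(-2881193 + f(1456))/(-3891460 + 4781111) = (-2881193 + 1456*(-1786 + 1456))/(-3891460 + 4781111) = (-2881193 + 1456*(-330))/889651 = (-2881193 - 480480)*(1/889651) = -3361673*1/889651 = -480239/127093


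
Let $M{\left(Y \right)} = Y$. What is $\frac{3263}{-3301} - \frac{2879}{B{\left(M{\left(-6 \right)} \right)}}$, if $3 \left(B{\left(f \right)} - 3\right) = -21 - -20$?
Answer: $- \frac{28536841}{26408} \approx -1080.6$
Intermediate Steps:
$B{\left(f \right)} = \frac{8}{3}$ ($B{\left(f \right)} = 3 + \frac{-21 - -20}{3} = 3 + \frac{-21 + 20}{3} = 3 + \frac{1}{3} \left(-1\right) = 3 - \frac{1}{3} = \frac{8}{3}$)
$\frac{3263}{-3301} - \frac{2879}{B{\left(M{\left(-6 \right)} \right)}} = \frac{3263}{-3301} - \frac{2879}{\frac{8}{3}} = 3263 \left(- \frac{1}{3301}\right) - \frac{8637}{8} = - \frac{3263}{3301} - \frac{8637}{8} = - \frac{28536841}{26408}$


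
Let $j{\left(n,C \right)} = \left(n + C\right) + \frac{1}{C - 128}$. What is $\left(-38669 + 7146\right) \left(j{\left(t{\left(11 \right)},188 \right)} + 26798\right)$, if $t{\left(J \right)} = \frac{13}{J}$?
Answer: $- \frac{561473522173}{660} \approx -8.5072 \cdot 10^{8}$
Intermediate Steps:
$j{\left(n,C \right)} = C + n + \frac{1}{-128 + C}$ ($j{\left(n,C \right)} = \left(C + n\right) + \frac{1}{-128 + C} = C + n + \frac{1}{-128 + C}$)
$\left(-38669 + 7146\right) \left(j{\left(t{\left(11 \right)},188 \right)} + 26798\right) = \left(-38669 + 7146\right) \left(\frac{1 + 188^{2} - 24064 - 128 \cdot \frac{13}{11} + 188 \cdot \frac{13}{11}}{-128 + 188} + 26798\right) = - 31523 \left(\frac{1 + 35344 - 24064 - 128 \cdot 13 \cdot \frac{1}{11} + 188 \cdot 13 \cdot \frac{1}{11}}{60} + 26798\right) = - 31523 \left(\frac{1 + 35344 - 24064 - \frac{1664}{11} + 188 \cdot \frac{13}{11}}{60} + 26798\right) = - 31523 \left(\frac{1 + 35344 - 24064 - \frac{1664}{11} + \frac{2444}{11}}{60} + 26798\right) = - 31523 \left(\frac{1}{60} \cdot \frac{124871}{11} + 26798\right) = - 31523 \left(\frac{124871}{660} + 26798\right) = \left(-31523\right) \frac{17811551}{660} = - \frac{561473522173}{660}$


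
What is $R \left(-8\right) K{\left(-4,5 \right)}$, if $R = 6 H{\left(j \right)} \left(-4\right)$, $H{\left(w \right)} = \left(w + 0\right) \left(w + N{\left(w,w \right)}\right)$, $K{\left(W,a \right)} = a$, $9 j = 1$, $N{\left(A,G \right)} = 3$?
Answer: $\frac{8960}{27} \approx 331.85$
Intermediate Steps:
$j = \frac{1}{9}$ ($j = \frac{1}{9} \cdot 1 = \frac{1}{9} \approx 0.11111$)
$H{\left(w \right)} = w \left(3 + w\right)$ ($H{\left(w \right)} = \left(w + 0\right) \left(w + 3\right) = w \left(3 + w\right)$)
$R = - \frac{224}{27}$ ($R = 6 \frac{3 + \frac{1}{9}}{9} \left(-4\right) = 6 \cdot \frac{1}{9} \cdot \frac{28}{9} \left(-4\right) = 6 \cdot \frac{28}{81} \left(-4\right) = \frac{56}{27} \left(-4\right) = - \frac{224}{27} \approx -8.2963$)
$R \left(-8\right) K{\left(-4,5 \right)} = \left(- \frac{224}{27}\right) \left(-8\right) 5 = \frac{1792}{27} \cdot 5 = \frac{8960}{27}$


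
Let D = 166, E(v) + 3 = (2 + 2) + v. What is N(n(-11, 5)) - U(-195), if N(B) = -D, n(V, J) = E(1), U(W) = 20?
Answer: -186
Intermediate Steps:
E(v) = 1 + v (E(v) = -3 + ((2 + 2) + v) = -3 + (4 + v) = 1 + v)
n(V, J) = 2 (n(V, J) = 1 + 1 = 2)
N(B) = -166 (N(B) = -1*166 = -166)
N(n(-11, 5)) - U(-195) = -166 - 1*20 = -166 - 20 = -186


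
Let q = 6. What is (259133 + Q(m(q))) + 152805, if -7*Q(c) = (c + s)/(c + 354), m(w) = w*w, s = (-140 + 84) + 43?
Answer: 1124590717/2730 ≈ 4.1194e+5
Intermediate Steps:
s = -13 (s = -56 + 43 = -13)
m(w) = w²
Q(c) = -(-13 + c)/(7*(354 + c)) (Q(c) = -(c - 13)/(7*(c + 354)) = -(-13 + c)/(7*(354 + c)))
(259133 + Q(m(q))) + 152805 = (259133 + (13 - 1*6²)/(7*(354 + 6²))) + 152805 = (259133 + (13 - 1*36)/(7*(354 + 36))) + 152805 = (259133 + (⅐)*(13 - 36)/390) + 152805 = (259133 + (⅐)*(1/390)*(-23)) + 152805 = (259133 - 23/2730) + 152805 = 707433067/2730 + 152805 = 1124590717/2730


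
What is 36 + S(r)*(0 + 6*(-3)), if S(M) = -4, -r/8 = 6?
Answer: 108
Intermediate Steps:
r = -48 (r = -8*6 = -48)
36 + S(r)*(0 + 6*(-3)) = 36 - 4*(0 + 6*(-3)) = 36 - 4*(0 - 18) = 36 - 4*(-18) = 36 + 72 = 108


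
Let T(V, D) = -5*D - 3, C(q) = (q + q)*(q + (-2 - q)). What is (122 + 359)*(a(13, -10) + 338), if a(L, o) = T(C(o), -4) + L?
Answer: 177008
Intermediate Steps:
C(q) = -4*q (C(q) = (2*q)*(-2) = -4*q)
T(V, D) = -3 - 5*D
a(L, o) = 17 + L (a(L, o) = (-3 - 5*(-4)) + L = (-3 + 20) + L = 17 + L)
(122 + 359)*(a(13, -10) + 338) = (122 + 359)*((17 + 13) + 338) = 481*(30 + 338) = 481*368 = 177008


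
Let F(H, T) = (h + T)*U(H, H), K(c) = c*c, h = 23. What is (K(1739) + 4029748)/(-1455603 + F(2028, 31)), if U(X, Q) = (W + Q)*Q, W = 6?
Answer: 7053869/221291805 ≈ 0.031876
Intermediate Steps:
K(c) = c**2
U(X, Q) = Q*(6 + Q) (U(X, Q) = (6 + Q)*Q = Q*(6 + Q))
F(H, T) = H*(6 + H)*(23 + T) (F(H, T) = (23 + T)*(H*(6 + H)) = H*(6 + H)*(23 + T))
(K(1739) + 4029748)/(-1455603 + F(2028, 31)) = (1739**2 + 4029748)/(-1455603 + 2028*(6 + 2028)*(23 + 31)) = (3024121 + 4029748)/(-1455603 + 2028*2034*54) = 7053869/(-1455603 + 222747408) = 7053869/221291805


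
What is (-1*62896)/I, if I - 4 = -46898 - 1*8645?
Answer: 62896/55539 ≈ 1.1325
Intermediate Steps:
I = -55539 (I = 4 + (-46898 - 1*8645) = 4 + (-46898 - 8645) = 4 - 55543 = -55539)
(-1*62896)/I = -1*62896/(-55539) = -62896*(-1/55539) = 62896/55539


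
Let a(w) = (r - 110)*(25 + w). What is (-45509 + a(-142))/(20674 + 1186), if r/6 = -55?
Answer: 5971/21860 ≈ 0.27315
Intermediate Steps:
r = -330 (r = 6*(-55) = -330)
a(w) = -11000 - 440*w (a(w) = (-330 - 110)*(25 + w) = -440*(25 + w) = -11000 - 440*w)
(-45509 + a(-142))/(20674 + 1186) = (-45509 + (-11000 - 440*(-142)))/(20674 + 1186) = (-45509 + (-11000 + 62480))/21860 = (-45509 + 51480)*(1/21860) = 5971*(1/21860) = 5971/21860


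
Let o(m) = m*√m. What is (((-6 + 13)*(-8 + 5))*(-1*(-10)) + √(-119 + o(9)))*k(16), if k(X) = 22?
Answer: -4620 + 44*I*√23 ≈ -4620.0 + 211.02*I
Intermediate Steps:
o(m) = m^(3/2)
(((-6 + 13)*(-8 + 5))*(-1*(-10)) + √(-119 + o(9)))*k(16) = (((-6 + 13)*(-8 + 5))*(-1*(-10)) + √(-119 + 9^(3/2)))*22 = ((7*(-3))*10 + √(-119 + 27))*22 = (-21*10 + √(-92))*22 = (-210 + 2*I*√23)*22 = -4620 + 44*I*√23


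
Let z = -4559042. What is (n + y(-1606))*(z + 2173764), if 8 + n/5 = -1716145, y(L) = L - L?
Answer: 20467509977670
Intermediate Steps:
y(L) = 0
n = -8580765 (n = -40 + 5*(-1716145) = -40 - 8580725 = -8580765)
(n + y(-1606))*(z + 2173764) = (-8580765 + 0)*(-4559042 + 2173764) = -8580765*(-2385278) = 20467509977670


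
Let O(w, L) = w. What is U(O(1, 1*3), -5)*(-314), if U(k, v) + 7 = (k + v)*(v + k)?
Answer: -2826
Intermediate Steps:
U(k, v) = -7 + (k + v)² (U(k, v) = -7 + (k + v)*(v + k) = -7 + (k + v)*(k + v) = -7 + (k + v)²)
U(O(1, 1*3), -5)*(-314) = (-7 + (1 - 5)²)*(-314) = (-7 + (-4)²)*(-314) = (-7 + 16)*(-314) = 9*(-314) = -2826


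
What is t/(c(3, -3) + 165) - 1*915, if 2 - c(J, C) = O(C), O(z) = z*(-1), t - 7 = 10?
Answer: -150043/164 ≈ -914.90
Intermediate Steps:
t = 17 (t = 7 + 10 = 17)
O(z) = -z
c(J, C) = 2 + C (c(J, C) = 2 - (-1)*C = 2 + C)
t/(c(3, -3) + 165) - 1*915 = 17/((2 - 3) + 165) - 1*915 = 17/(-1 + 165) - 915 = 17/164 - 915 = -150043/164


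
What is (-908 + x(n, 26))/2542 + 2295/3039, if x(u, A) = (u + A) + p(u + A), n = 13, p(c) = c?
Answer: 551920/1287523 ≈ 0.42867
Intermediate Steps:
x(u, A) = 2*A + 2*u (x(u, A) = (u + A) + (u + A) = (A + u) + (A + u) = 2*A + 2*u)
(-908 + x(n, 26))/2542 + 2295/3039 = (-908 + (2*26 + 2*13))/2542 + 2295/3039 = (-908 + (52 + 26))*(1/2542) + 2295*(1/3039) = (-908 + 78)*(1/2542) + 765/1013 = -830*1/2542 + 765/1013 = -415/1271 + 765/1013 = 551920/1287523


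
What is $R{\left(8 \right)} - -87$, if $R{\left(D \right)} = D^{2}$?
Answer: $151$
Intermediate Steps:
$R{\left(8 \right)} - -87 = 8^{2} - -87 = 64 + 87 = 151$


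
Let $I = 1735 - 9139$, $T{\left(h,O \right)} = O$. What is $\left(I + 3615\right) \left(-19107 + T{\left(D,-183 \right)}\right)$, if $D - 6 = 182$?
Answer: $73089810$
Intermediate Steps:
$D = 188$ ($D = 6 + 182 = 188$)
$I = -7404$
$\left(I + 3615\right) \left(-19107 + T{\left(D,-183 \right)}\right) = \left(-7404 + 3615\right) \left(-19107 - 183\right) = \left(-3789\right) \left(-19290\right) = 73089810$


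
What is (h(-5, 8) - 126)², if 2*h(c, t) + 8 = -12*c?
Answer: 10000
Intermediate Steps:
h(c, t) = -4 - 6*c (h(c, t) = -4 + (-12*c)/2 = -4 - 6*c)
(h(-5, 8) - 126)² = ((-4 - 6*(-5)) - 126)² = ((-4 + 30) - 126)² = (26 - 126)² = (-100)² = 10000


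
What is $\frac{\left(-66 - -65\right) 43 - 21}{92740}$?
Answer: $- \frac{16}{23185} \approx -0.0006901$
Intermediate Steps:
$\frac{\left(-66 - -65\right) 43 - 21}{92740} = \left(\left(-66 + 65\right) 43 - 21\right) \frac{1}{92740} = \left(\left(-1\right) 43 - 21\right) \frac{1}{92740} = \left(-43 - 21\right) \frac{1}{92740} = \left(-64\right) \frac{1}{92740} = - \frac{16}{23185}$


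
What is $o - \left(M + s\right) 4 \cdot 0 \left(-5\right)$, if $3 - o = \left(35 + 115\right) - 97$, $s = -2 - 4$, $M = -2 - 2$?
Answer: $-50$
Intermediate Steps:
$M = -4$
$s = -6$ ($s = -2 - 4 = -6$)
$o = -50$ ($o = 3 - \left(\left(35 + 115\right) - 97\right) = 3 - \left(150 - 97\right) = 3 - 53 = -50$)
$o - \left(M + s\right) 4 \cdot 0 \left(-5\right) = -50 - \left(-4 - 6\right) 4 \cdot 0 \left(-5\right) = -50 - - 10 \cdot 0 \left(-5\right) = -50 - \left(-10\right) 0 = -50 - 0 = -50 + 0 = -50$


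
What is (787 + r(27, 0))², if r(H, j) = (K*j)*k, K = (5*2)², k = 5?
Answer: 619369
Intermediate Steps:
K = 100 (K = 10² = 100)
r(H, j) = 500*j (r(H, j) = (100*j)*5 = 500*j)
(787 + r(27, 0))² = (787 + 500*0)² = (787 + 0)² = 787² = 619369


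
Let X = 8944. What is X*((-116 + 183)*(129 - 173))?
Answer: -26366912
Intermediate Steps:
X*((-116 + 183)*(129 - 173)) = 8944*((-116 + 183)*(129 - 173)) = 8944*(67*(-44)) = 8944*(-2948) = -26366912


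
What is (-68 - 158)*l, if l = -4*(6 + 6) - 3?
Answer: 11526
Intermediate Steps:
l = -51 (l = -4*12 - 3 = -48 - 3 = -51)
(-68 - 158)*l = (-68 - 158)*(-51) = -226*(-51) = 11526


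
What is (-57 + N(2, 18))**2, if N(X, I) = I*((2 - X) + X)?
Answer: 441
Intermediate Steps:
N(X, I) = 2*I (N(X, I) = I*2 = 2*I)
(-57 + N(2, 18))**2 = (-57 + 2*18)**2 = (-57 + 36)**2 = (-21)**2 = 441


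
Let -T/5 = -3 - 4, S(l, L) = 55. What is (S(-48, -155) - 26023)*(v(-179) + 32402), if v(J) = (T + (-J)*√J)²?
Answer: 148062057216 - 325379040*I*√179 ≈ 1.4806e+11 - 4.3533e+9*I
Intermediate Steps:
T = 35 (T = -5*(-3 - 4) = -5*(-7) = 35)
v(J) = (35 - J^(3/2))² (v(J) = (35 + (-J)*√J)² = (35 - J^(3/2))²)
(S(-48, -155) - 26023)*(v(-179) + 32402) = (55 - 26023)*((-35 + (-179)^(3/2))² + 32402) = -25968*((-35 - 179*I*√179)² + 32402) = -25968*(32402 + (-35 - 179*I*√179)²) = -841415136 - 25968*(-35 - 179*I*√179)²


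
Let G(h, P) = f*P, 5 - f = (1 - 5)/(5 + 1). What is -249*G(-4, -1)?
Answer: 1411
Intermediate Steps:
f = 17/3 (f = 5 - (1 - 5)/(5 + 1) = 5 - (-4)/6 = 5 - 1*(-⅔) = 5 + ⅔ = 17/3 ≈ 5.6667)
G(h, P) = 17*P/3
-249*G(-4, -1) = -249*(17/3)*(-1) = -249*(-17)/3 = -83*(-17) = 1411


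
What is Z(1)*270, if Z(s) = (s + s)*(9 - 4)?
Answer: 2700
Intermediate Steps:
Z(s) = 10*s (Z(s) = (2*s)*5 = 10*s)
Z(1)*270 = (10*1)*270 = 10*270 = 2700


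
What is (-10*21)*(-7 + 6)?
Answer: 210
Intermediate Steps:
(-10*21)*(-7 + 6) = -210*(-1) = 210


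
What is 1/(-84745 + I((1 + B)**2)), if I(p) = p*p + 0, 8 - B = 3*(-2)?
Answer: -1/34120 ≈ -2.9308e-5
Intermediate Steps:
B = 14 (B = 8 - 3*(-2) = 8 - 1*(-6) = 8 + 6 = 14)
I(p) = p**2 (I(p) = p**2 + 0 = p**2)
1/(-84745 + I((1 + B)**2)) = 1/(-84745 + ((1 + 14)**2)**2) = 1/(-84745 + (15**2)**2) = 1/(-84745 + 225**2) = 1/(-84745 + 50625) = 1/(-34120) = -1/34120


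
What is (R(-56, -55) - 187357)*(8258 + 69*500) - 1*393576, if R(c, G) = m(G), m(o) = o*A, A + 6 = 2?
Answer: -8001997422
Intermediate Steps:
A = -4 (A = -6 + 2 = -4)
m(o) = -4*o (m(o) = o*(-4) = -4*o)
R(c, G) = -4*G
(R(-56, -55) - 187357)*(8258 + 69*500) - 1*393576 = (-4*(-55) - 187357)*(8258 + 69*500) - 1*393576 = (220 - 187357)*(8258 + 34500) - 393576 = -187137*42758 - 393576 = -8001603846 - 393576 = -8001997422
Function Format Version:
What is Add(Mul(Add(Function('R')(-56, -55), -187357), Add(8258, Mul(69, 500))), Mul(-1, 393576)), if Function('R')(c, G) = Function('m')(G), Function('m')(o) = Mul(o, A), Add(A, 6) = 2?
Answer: -8001997422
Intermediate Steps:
A = -4 (A = Add(-6, 2) = -4)
Function('m')(o) = Mul(-4, o) (Function('m')(o) = Mul(o, -4) = Mul(-4, o))
Function('R')(c, G) = Mul(-4, G)
Add(Mul(Add(Function('R')(-56, -55), -187357), Add(8258, Mul(69, 500))), Mul(-1, 393576)) = Add(Mul(Add(Mul(-4, -55), -187357), Add(8258, Mul(69, 500))), Mul(-1, 393576)) = Add(Mul(Add(220, -187357), Add(8258, 34500)), -393576) = Add(Mul(-187137, 42758), -393576) = Add(-8001603846, -393576) = -8001997422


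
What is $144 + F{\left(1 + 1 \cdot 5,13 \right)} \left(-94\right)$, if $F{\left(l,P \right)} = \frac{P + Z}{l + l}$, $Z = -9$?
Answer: $\frac{338}{3} \approx 112.67$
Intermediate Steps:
$F{\left(l,P \right)} = \frac{-9 + P}{2 l}$ ($F{\left(l,P \right)} = \frac{P - 9}{l + l} = \frac{-9 + P}{2 l}$)
$144 + F{\left(1 + 1 \cdot 5,13 \right)} \left(-94\right) = 144 + \frac{-9 + 13}{2 \left(1 + 1 \cdot 5\right)} \left(-94\right) = 144 + \frac{1}{2} \frac{1}{1 + 5} \cdot 4 \left(-94\right) = 144 + \frac{1}{2} \cdot \frac{1}{6} \cdot 4 \left(-94\right) = 144 + \frac{1}{3} \left(-94\right) = 144 - \frac{94}{3} = \frac{338}{3}$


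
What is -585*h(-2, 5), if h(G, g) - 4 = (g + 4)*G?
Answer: 8190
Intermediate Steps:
h(G, g) = 4 + G*(4 + g) (h(G, g) = 4 + (g + 4)*G = 4 + (4 + g)*G = 4 + G*(4 + g))
-585*h(-2, 5) = -585*(4 + 4*(-2) - 2*5) = -585*(4 - 8 - 10) = -585*(-14) = 8190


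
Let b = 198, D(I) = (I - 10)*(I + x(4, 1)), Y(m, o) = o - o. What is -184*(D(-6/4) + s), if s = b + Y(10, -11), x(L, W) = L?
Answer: -31142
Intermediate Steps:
Y(m, o) = 0
D(I) = (-10 + I)*(4 + I) (D(I) = (I - 10)*(I + 4) = (-10 + I)*(4 + I))
s = 198 (s = 198 + 0 = 198)
-184*(D(-6/4) + s) = -184*((-40 + (-6/4)² - (-36)/4) + 198) = -184*((-40 + (-6*¼)² - (-36)/4) + 198) = -184*((-40 + (-3/2)² - 6*(-3/2)) + 198) = -184*((-40 + 9/4 + 9) + 198) = -184*(-115/4 + 198) = -184*677/4 = -31142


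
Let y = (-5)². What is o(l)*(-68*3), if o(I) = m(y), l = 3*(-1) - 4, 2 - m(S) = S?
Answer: 4692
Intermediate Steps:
y = 25
m(S) = 2 - S
l = -7 (l = -3 - 4 = -7)
o(I) = -23 (o(I) = 2 - 1*25 = 2 - 25 = -23)
o(l)*(-68*3) = -(-1564)*3 = -23*(-204) = 4692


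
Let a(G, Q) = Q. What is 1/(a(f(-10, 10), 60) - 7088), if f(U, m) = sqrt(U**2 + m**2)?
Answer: -1/7028 ≈ -0.00014229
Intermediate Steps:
1/(a(f(-10, 10), 60) - 7088) = 1/(60 - 7088) = 1/(-7028) = -1/7028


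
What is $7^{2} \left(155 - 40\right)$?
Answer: $5635$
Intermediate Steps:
$7^{2} \left(155 - 40\right) = 49 \cdot 115 = 5635$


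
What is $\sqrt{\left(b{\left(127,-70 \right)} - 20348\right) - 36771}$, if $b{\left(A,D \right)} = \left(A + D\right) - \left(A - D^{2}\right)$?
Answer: $i \sqrt{52289} \approx 228.67 i$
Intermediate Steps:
$b{\left(A,D \right)} = D + D^{2}$
$\sqrt{\left(b{\left(127,-70 \right)} - 20348\right) - 36771} = \sqrt{\left(- 70 \left(1 - 70\right) - 20348\right) - 36771} = \sqrt{\left(\left(-70\right) \left(-69\right) - 20348\right) - 36771} = \sqrt{\left(4830 - 20348\right) - 36771} = \sqrt{-15518 - 36771} = \sqrt{-52289} = i \sqrt{52289}$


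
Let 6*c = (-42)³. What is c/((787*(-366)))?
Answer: 2058/48007 ≈ 0.042869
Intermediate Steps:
c = -12348 (c = (⅙)*(-42)³ = (⅙)*(-74088) = -12348)
c/((787*(-366))) = -12348/(787*(-366)) = -12348/(-288042) = -12348*(-1/288042) = 2058/48007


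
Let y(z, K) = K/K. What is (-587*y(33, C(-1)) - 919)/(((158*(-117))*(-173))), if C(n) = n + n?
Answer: -251/533013 ≈ -0.00047091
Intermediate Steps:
C(n) = 2*n
y(z, K) = 1
(-587*y(33, C(-1)) - 919)/(((158*(-117))*(-173))) = (-587*1 - 919)/(((158*(-117))*(-173))) = (-587 - 919)/((-18486*(-173))) = -1506/3198078 = -1506*1/3198078 = -251/533013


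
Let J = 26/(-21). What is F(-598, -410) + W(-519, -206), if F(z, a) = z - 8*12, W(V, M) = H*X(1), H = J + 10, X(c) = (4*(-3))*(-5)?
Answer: -1178/7 ≈ -168.29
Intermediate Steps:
J = -26/21 (J = 26*(-1/21) = -26/21 ≈ -1.2381)
X(c) = 60 (X(c) = -12*(-5) = 60)
H = 184/21 (H = -26/21 + 10 = 184/21 ≈ 8.7619)
W(V, M) = 3680/7 (W(V, M) = (184/21)*60 = 3680/7)
F(z, a) = -96 + z (F(z, a) = z - 96 = -96 + z)
F(-598, -410) + W(-519, -206) = (-96 - 598) + 3680/7 = -694 + 3680/7 = -1178/7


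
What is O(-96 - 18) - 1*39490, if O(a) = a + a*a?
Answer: -26608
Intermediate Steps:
O(a) = a + a²
O(-96 - 18) - 1*39490 = (-96 - 18)*(1 + (-96 - 18)) - 1*39490 = -114*(1 - 114) - 39490 = -114*(-113) - 39490 = 12882 - 39490 = -26608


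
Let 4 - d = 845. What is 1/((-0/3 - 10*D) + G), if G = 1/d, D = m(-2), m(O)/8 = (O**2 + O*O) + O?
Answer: -841/403681 ≈ -0.0020833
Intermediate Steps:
m(O) = 8*O + 16*O**2 (m(O) = 8*((O**2 + O*O) + O) = 8*((O**2 + O**2) + O) = 8*(2*O**2 + O) = 8*(O + 2*O**2) = 8*O + 16*O**2)
d = -841 (d = 4 - 1*845 = 4 - 845 = -841)
D = 48 (D = 8*(-2)*(1 + 2*(-2)) = 8*(-2)*(1 - 4) = 8*(-2)*(-3) = 48)
G = -1/841 (G = 1/(-841) = -1/841 ≈ -0.0011891)
1/((-0/3 - 10*D) + G) = 1/((-0/3 - 10*48) - 1/841) = 1/((-0/3 - 480) - 1/841) = 1/((-4*0 - 480) - 1/841) = 1/((0 - 480) - 1/841) = 1/(-480 - 1/841) = 1/(-403681/841) = -841/403681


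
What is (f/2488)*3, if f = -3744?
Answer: -1404/311 ≈ -4.5145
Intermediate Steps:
(f/2488)*3 = -3744/2488*3 = -3744*1/2488*3 = -468/311*3 = -1404/311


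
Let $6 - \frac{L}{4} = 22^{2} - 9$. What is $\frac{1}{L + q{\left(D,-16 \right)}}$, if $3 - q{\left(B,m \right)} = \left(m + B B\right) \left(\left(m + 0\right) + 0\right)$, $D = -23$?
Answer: $\frac{1}{6335} \approx 0.00015785$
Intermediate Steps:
$q{\left(B,m \right)} = 3 - m \left(m + B^{2}\right)$ ($q{\left(B,m \right)} = 3 - \left(m + B B\right) \left(\left(m + 0\right) + 0\right) = 3 - \left(m + B^{2}\right) \left(m + 0\right) = 3 - \left(m + B^{2}\right) m = 3 - m \left(m + B^{2}\right)$)
$L = -1876$ ($L = 24 - 4 \left(22^{2} - 9\right) = 24 - 4 \left(484 - 9\right) = 24 - 1900 = -1876$)
$\frac{1}{L + q{\left(D,-16 \right)}} = \frac{1}{-1876 - \left(253 - 8464\right)} = \frac{1}{-1876 + \left(3 - 256 + 8464\right)} = \frac{1}{-1876 + 8211} = \frac{1}{6335}$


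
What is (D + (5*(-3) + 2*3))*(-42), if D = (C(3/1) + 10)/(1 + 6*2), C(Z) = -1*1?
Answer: 4536/13 ≈ 348.92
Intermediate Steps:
C(Z) = -1
D = 9/13 (D = (-1 + 10)/(1 + 6*2) = 9/(1 + 12) = 9/13 ≈ 0.69231)
(D + (5*(-3) + 2*3))*(-42) = (9/13 + (5*(-3) + 2*3))*(-42) = (9/13 + (-15 + 6))*(-42) = (9/13 - 9)*(-42) = -108/13*(-42) = 4536/13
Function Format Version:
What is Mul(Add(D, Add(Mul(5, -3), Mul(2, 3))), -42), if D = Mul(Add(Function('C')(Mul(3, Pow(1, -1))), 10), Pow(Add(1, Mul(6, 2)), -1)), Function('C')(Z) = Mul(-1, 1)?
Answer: Rational(4536, 13) ≈ 348.92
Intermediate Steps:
Function('C')(Z) = -1
D = Rational(9, 13) (D = Mul(Add(-1, 10), Pow(Add(1, Mul(6, 2)), -1)) = Mul(9, Pow(Add(1, 12), -1)) = Mul(9, Pow(13, -1)) = Mul(9, Rational(1, 13)) = Rational(9, 13) ≈ 0.69231)
Mul(Add(D, Add(Mul(5, -3), Mul(2, 3))), -42) = Mul(Add(Rational(9, 13), Add(Mul(5, -3), Mul(2, 3))), -42) = Mul(Add(Rational(9, 13), Add(-15, 6)), -42) = Mul(Add(Rational(9, 13), -9), -42) = Mul(Rational(-108, 13), -42) = Rational(4536, 13)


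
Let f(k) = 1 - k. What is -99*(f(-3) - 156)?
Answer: 15048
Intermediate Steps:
-99*(f(-3) - 156) = -99*((1 - 1*(-3)) - 156) = -99*((1 + 3) - 156) = -99*(4 - 156) = -99*(-152) = 15048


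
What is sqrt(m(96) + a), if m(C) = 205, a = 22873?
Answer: sqrt(23078) ≈ 151.91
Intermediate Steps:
sqrt(m(96) + a) = sqrt(205 + 22873) = sqrt(23078)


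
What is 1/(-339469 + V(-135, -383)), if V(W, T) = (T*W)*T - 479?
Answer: -1/20142963 ≈ -4.9645e-8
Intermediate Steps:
V(W, T) = -479 + W*T² (V(W, T) = W*T² - 479 = -479 + W*T²)
1/(-339469 + V(-135, -383)) = 1/(-339469 + (-479 - 135*(-383)²)) = 1/(-339469 + (-479 - 135*146689)) = 1/(-339469 + (-479 - 19803015)) = 1/(-339469 - 19803494) = 1/(-20142963) = -1/20142963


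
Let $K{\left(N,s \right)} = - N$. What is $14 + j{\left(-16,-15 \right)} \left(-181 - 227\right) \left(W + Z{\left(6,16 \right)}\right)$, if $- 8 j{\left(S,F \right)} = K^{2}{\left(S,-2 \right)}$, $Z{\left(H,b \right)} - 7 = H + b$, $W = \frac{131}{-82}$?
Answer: $\frac{14668990}{41} \approx 3.5778 \cdot 10^{5}$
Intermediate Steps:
$W = - \frac{131}{82}$ ($W = 131 \left(- \frac{1}{82}\right) = - \frac{131}{82} \approx -1.5976$)
$Z{\left(H,b \right)} = 7 + H + b$ ($Z{\left(H,b \right)} = 7 + \left(H + b\right) = 7 + H + b$)
$j{\left(S,F \right)} = - \frac{S^{2}}{8}$ ($j{\left(S,F \right)} = - \frac{\left(- S\right)^{2}}{8} = - \frac{S^{2}}{8}$)
$14 + j{\left(-16,-15 \right)} \left(-181 - 227\right) \left(W + Z{\left(6,16 \right)}\right) = 14 + - \frac{\left(-16\right)^{2}}{8} \left(-181 - 227\right) \left(- \frac{131}{82} + \left(7 + 6 + 16\right)\right) = 14 + \left(- \frac{1}{8}\right) 256 \left(- 408 \left(- \frac{131}{82} + 29\right)\right) = 14 - 32 \left(\left(-408\right) \frac{2247}{82}\right) = 14 - - \frac{14668416}{41} = 14 + \frac{14668416}{41} = \frac{14668990}{41}$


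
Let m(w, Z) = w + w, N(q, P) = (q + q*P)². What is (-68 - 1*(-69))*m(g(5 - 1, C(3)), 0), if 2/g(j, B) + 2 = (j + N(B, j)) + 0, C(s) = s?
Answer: 4/227 ≈ 0.017621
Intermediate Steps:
N(q, P) = (q + P*q)²
g(j, B) = 2/(-2 + j + B²*(1 + j)²) (g(j, B) = 2/(-2 + ((j + B²*(1 + j)²) + 0)) = 2/(-2 + (j + B²*(1 + j)²)) = 2/(-2 + j + B²*(1 + j)²))
m(w, Z) = 2*w
(-68 - 1*(-69))*m(g(5 - 1, C(3)), 0) = (-68 - 1*(-69))*(2*(2/(-2 + (5 - 1) + 3²*(1 + (5 - 1))²))) = (-68 + 69)*(2*(2/(-2 + 4 + 9*(1 + 4)²))) = 1*(2*(2/(-2 + 4 + 9*5²))) = 1*(2*(2/(-2 + 4 + 9*25))) = 1*(2*(2/(-2 + 4 + 225))) = 1*(2*(2/227)) = 1*(4/227) = 4/227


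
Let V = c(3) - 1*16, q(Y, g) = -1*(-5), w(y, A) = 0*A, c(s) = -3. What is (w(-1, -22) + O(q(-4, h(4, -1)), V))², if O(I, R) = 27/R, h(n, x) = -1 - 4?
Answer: 729/361 ≈ 2.0194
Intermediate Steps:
h(n, x) = -5
w(y, A) = 0
q(Y, g) = 5
V = -19 (V = -3 - 1*16 = -3 - 16 = -19)
(w(-1, -22) + O(q(-4, h(4, -1)), V))² = (0 + 27/(-19))² = (0 + 27*(-1/19))² = (0 - 27/19)² = (-27/19)² = 729/361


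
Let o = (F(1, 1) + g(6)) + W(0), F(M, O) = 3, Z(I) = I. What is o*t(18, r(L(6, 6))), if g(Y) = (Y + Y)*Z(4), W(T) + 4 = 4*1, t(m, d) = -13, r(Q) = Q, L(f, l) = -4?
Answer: -663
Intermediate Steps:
W(T) = 0 (W(T) = -4 + 4*1 = -4 + 4 = 0)
g(Y) = 8*Y (g(Y) = (Y + Y)*4 = (2*Y)*4 = 8*Y)
o = 51 (o = (3 + 8*6) + 0 = (3 + 48) + 0 = 51 + 0 = 51)
o*t(18, r(L(6, 6))) = 51*(-13) = -663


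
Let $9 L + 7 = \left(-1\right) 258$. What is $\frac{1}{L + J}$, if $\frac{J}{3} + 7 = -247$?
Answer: $- \frac{9}{7123} \approx -0.0012635$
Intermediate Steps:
$J = -762$ ($J = -21 + 3 \left(-247\right) = -21 - 741 = -762$)
$L = - \frac{265}{9}$ ($L = - \frac{7}{9} + \frac{\left(-1\right) 258}{9} = - \frac{7}{9} + \frac{1}{9} \left(-258\right) = - \frac{7}{9} - \frac{86}{3} = - \frac{265}{9} \approx -29.444$)
$\frac{1}{L + J} = \frac{1}{- \frac{265}{9} - 762} = \frac{1}{- \frac{7123}{9}} = - \frac{9}{7123}$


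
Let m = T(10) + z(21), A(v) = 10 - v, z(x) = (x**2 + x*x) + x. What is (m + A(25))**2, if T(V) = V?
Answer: 806404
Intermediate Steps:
z(x) = x + 2*x**2 (z(x) = (x**2 + x**2) + x = 2*x**2 + x = x + 2*x**2)
m = 913 (m = 10 + 21*(1 + 2*21) = 10 + 21*(1 + 42) = 10 + 21*43 = 10 + 903 = 913)
(m + A(25))**2 = (913 + (10 - 1*25))**2 = (913 + (10 - 25))**2 = (913 - 15)**2 = 898**2 = 806404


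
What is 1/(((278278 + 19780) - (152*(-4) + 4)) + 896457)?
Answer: 1/1195119 ≈ 8.3674e-7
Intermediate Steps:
1/(((278278 + 19780) - (152*(-4) + 4)) + 896457) = 1/((298058 - (-608 + 4)) + 896457) = 1/((298058 - 1*(-604)) + 896457) = 1/((298058 + 604) + 896457) = 1/(298662 + 896457) = 1/1195119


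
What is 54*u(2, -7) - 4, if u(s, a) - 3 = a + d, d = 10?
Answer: 320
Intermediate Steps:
u(s, a) = 13 + a (u(s, a) = 3 + (a + 10) = 3 + (10 + a) = 13 + a)
54*u(2, -7) - 4 = 54*(13 - 7) - 4 = 54*6 - 4 = 324 - 4 = 320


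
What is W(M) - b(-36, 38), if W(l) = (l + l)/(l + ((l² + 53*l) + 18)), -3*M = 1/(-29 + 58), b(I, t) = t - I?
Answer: -9734504/131545 ≈ -74.001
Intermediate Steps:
M = -1/87 (M = -1/(3*(-29 + 58)) = -⅓/29 = -⅓*1/29 = -1/87 ≈ -0.011494)
W(l) = 2*l/(18 + l² + 54*l) (W(l) = (2*l)/(l + (18 + l² + 53*l)) = (2*l)/(18 + l² + 54*l) = 2*l/(18 + l² + 54*l))
W(M) - b(-36, 38) = 2*(-1/87)/(18 + (-1/87)² + 54*(-1/87)) - (38 - 1*(-36)) = 2*(-1/87)/(18 + 1/7569 - 18/29) - (38 + 36) = 2*(-1/87)/(131545/7569) - 1*74 = 2*(-1/87)*(7569/131545) - 74 = -174/131545 - 74 = -9734504/131545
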